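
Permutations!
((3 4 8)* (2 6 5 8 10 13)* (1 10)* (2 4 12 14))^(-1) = ((1 10 13 4)(2 6 5 8 3 12 14))^(-1) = (1 4 13 10)(2 14 12 3 8 5 6)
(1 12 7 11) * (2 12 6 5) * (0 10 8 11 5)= (0 10 8 11 1 6)(2 12 7 5)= [10, 6, 12, 3, 4, 2, 0, 5, 11, 9, 8, 1, 7]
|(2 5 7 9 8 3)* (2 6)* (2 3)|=10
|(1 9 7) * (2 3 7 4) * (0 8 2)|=|(0 8 2 3 7 1 9 4)|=8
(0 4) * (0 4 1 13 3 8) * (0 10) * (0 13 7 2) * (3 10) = (0 1 7 2)(3 8)(10 13) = [1, 7, 0, 8, 4, 5, 6, 2, 3, 9, 13, 11, 12, 10]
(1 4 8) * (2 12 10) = (1 4 8)(2 12 10) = [0, 4, 12, 3, 8, 5, 6, 7, 1, 9, 2, 11, 10]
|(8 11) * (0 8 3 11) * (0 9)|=6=|(0 8 9)(3 11)|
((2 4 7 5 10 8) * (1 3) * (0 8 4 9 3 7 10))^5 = ((0 8 2 9 3 1 7 5)(4 10))^5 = (0 1 2 5 3 8 7 9)(4 10)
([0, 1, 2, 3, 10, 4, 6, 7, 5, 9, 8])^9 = [0, 1, 2, 3, 10, 4, 6, 7, 5, 9, 8]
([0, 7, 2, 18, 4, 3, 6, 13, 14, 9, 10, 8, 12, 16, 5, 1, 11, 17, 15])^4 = [0, 11, 2, 7, 4, 1, 6, 8, 18, 9, 10, 3, 12, 14, 15, 16, 5, 17, 13]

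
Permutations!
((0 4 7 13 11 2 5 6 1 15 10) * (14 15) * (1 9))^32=(0 5 10 2 15 11 14 13 1 7 9 4 6)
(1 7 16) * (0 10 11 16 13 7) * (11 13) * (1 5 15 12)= (0 10 13 7 11 16 5 15 12 1)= [10, 0, 2, 3, 4, 15, 6, 11, 8, 9, 13, 16, 1, 7, 14, 12, 5]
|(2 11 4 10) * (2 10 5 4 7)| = 6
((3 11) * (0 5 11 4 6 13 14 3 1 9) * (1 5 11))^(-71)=((0 11 5 1 9)(3 4 6 13 14))^(-71)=(0 9 1 5 11)(3 14 13 6 4)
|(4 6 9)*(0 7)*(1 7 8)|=|(0 8 1 7)(4 6 9)|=12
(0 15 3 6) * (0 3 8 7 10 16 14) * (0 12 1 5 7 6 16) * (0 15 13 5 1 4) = [13, 1, 2, 16, 0, 7, 3, 10, 6, 9, 15, 11, 4, 5, 12, 8, 14] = (0 13 5 7 10 15 8 6 3 16 14 12 4)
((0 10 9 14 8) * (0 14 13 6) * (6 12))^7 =((0 10 9 13 12 6)(8 14))^7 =(0 10 9 13 12 6)(8 14)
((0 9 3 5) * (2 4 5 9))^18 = ((0 2 4 5)(3 9))^18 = (9)(0 4)(2 5)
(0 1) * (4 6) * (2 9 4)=(0 1)(2 9 4 6)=[1, 0, 9, 3, 6, 5, 2, 7, 8, 4]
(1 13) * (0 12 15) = [12, 13, 2, 3, 4, 5, 6, 7, 8, 9, 10, 11, 15, 1, 14, 0] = (0 12 15)(1 13)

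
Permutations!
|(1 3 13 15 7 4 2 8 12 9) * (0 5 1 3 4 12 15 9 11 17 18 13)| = |(0 5 1 4 2 8 15 7 12 11 17 18 13 9 3)| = 15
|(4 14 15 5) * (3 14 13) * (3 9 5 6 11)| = |(3 14 15 6 11)(4 13 9 5)| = 20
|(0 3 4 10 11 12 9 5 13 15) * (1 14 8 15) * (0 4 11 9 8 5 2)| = |(0 3 11 12 8 15 4 10 9 2)(1 14 5 13)| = 20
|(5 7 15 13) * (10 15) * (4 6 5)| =|(4 6 5 7 10 15 13)| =7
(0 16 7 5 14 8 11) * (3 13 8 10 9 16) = (0 3 13 8 11)(5 14 10 9 16 7) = [3, 1, 2, 13, 4, 14, 6, 5, 11, 16, 9, 0, 12, 8, 10, 15, 7]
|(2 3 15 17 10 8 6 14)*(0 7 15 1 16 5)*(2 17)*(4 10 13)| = 56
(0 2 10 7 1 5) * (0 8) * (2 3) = (0 3 2 10 7 1 5 8) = [3, 5, 10, 2, 4, 8, 6, 1, 0, 9, 7]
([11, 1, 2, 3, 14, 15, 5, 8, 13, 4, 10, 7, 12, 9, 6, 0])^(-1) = (0 15 5 6 14 4 9 13 8 7 11)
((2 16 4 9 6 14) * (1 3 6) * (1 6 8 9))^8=((1 3 8 9 6 14 2 16 4))^8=(1 4 16 2 14 6 9 8 3)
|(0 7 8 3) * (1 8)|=|(0 7 1 8 3)|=5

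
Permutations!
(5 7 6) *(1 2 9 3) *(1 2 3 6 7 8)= (1 3 2 9 6 5 8)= [0, 3, 9, 2, 4, 8, 5, 7, 1, 6]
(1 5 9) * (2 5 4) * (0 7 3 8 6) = (0 7 3 8 6)(1 4 2 5 9) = [7, 4, 5, 8, 2, 9, 0, 3, 6, 1]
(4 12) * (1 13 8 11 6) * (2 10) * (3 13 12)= (1 12 4 3 13 8 11 6)(2 10)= [0, 12, 10, 13, 3, 5, 1, 7, 11, 9, 2, 6, 4, 8]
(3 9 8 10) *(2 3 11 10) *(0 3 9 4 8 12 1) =[3, 0, 9, 4, 8, 5, 6, 7, 2, 12, 11, 10, 1] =(0 3 4 8 2 9 12 1)(10 11)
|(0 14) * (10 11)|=2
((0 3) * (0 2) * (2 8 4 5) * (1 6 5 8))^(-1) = ((0 3 1 6 5 2)(4 8))^(-1) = (0 2 5 6 1 3)(4 8)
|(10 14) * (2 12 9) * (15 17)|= |(2 12 9)(10 14)(15 17)|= 6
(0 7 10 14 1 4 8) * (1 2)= (0 7 10 14 2 1 4 8)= [7, 4, 1, 3, 8, 5, 6, 10, 0, 9, 14, 11, 12, 13, 2]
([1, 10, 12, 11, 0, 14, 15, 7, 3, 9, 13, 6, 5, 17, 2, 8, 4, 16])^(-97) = [1, 10, 14, 15, 0, 12, 3, 7, 6, 9, 13, 8, 2, 17, 5, 11, 4, 16]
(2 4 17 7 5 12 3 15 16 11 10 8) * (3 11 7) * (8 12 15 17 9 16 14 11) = (2 4 9 16 7 5 15 14 11 10 12 8)(3 17) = [0, 1, 4, 17, 9, 15, 6, 5, 2, 16, 12, 10, 8, 13, 11, 14, 7, 3]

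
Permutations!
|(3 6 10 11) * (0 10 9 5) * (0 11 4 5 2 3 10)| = |(2 3 6 9)(4 5 11 10)| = 4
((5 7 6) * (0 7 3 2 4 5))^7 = ((0 7 6)(2 4 5 3))^7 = (0 7 6)(2 3 5 4)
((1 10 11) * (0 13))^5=(0 13)(1 11 10)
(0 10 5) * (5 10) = [5, 1, 2, 3, 4, 0, 6, 7, 8, 9, 10] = (10)(0 5)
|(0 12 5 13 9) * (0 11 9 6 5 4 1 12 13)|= 12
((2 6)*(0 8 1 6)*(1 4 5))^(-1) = ((0 8 4 5 1 6 2))^(-1) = (0 2 6 1 5 4 8)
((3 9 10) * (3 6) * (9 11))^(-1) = (3 6 10 9 11)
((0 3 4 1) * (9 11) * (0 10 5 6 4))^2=(11)(1 5 4 10 6)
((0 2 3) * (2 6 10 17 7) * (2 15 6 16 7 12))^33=((0 16 7 15 6 10 17 12 2 3))^33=(0 15 17 3 7 10 2 16 6 12)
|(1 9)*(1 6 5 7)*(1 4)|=6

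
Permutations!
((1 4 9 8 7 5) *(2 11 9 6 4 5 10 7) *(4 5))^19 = (1 5 6 4)(2 8 9 11)(7 10) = ((1 4 6 5)(2 11 9 8)(7 10))^19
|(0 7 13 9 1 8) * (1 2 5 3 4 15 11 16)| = |(0 7 13 9 2 5 3 4 15 11 16 1 8)| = 13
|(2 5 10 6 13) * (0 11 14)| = |(0 11 14)(2 5 10 6 13)| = 15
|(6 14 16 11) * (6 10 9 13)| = 7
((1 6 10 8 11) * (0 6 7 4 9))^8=((0 6 10 8 11 1 7 4 9))^8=(0 9 4 7 1 11 8 10 6)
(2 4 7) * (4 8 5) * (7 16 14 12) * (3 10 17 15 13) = (2 8 5 4 16 14 12 7)(3 10 17 15 13) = [0, 1, 8, 10, 16, 4, 6, 2, 5, 9, 17, 11, 7, 3, 12, 13, 14, 15]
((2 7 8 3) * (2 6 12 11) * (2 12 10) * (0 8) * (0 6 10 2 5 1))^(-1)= ((0 8 3 10 5 1)(2 7 6)(11 12))^(-1)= (0 1 5 10 3 8)(2 6 7)(11 12)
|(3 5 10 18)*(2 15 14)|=12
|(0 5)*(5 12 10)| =|(0 12 10 5)| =4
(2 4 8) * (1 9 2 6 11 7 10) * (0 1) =[1, 9, 4, 3, 8, 5, 11, 10, 6, 2, 0, 7] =(0 1 9 2 4 8 6 11 7 10)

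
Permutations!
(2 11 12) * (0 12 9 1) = (0 12 2 11 9 1) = [12, 0, 11, 3, 4, 5, 6, 7, 8, 1, 10, 9, 2]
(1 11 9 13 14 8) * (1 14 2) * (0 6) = (0 6)(1 11 9 13 2)(8 14) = [6, 11, 1, 3, 4, 5, 0, 7, 14, 13, 10, 9, 12, 2, 8]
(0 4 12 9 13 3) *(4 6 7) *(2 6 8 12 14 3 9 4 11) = (0 8 12 4 14 3)(2 6 7 11)(9 13) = [8, 1, 6, 0, 14, 5, 7, 11, 12, 13, 10, 2, 4, 9, 3]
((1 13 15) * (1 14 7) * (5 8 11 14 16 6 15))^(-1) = ((1 13 5 8 11 14 7)(6 15 16))^(-1) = (1 7 14 11 8 5 13)(6 16 15)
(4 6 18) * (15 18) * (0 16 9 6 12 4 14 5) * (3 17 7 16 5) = (0 5)(3 17 7 16 9 6 15 18 14)(4 12) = [5, 1, 2, 17, 12, 0, 15, 16, 8, 6, 10, 11, 4, 13, 3, 18, 9, 7, 14]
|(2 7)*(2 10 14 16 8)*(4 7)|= |(2 4 7 10 14 16 8)|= 7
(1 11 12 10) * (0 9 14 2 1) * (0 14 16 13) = [9, 11, 1, 3, 4, 5, 6, 7, 8, 16, 14, 12, 10, 0, 2, 15, 13] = (0 9 16 13)(1 11 12 10 14 2)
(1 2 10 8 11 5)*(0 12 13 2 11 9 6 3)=[12, 11, 10, 0, 4, 1, 3, 7, 9, 6, 8, 5, 13, 2]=(0 12 13 2 10 8 9 6 3)(1 11 5)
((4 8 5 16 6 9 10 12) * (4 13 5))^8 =(5 16 6 9 10 12 13)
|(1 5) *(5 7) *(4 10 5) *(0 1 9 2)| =|(0 1 7 4 10 5 9 2)| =8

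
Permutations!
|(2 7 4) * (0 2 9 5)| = |(0 2 7 4 9 5)| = 6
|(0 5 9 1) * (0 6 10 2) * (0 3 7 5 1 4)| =|(0 1 6 10 2 3 7 5 9 4)| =10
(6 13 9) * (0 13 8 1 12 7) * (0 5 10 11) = [13, 12, 2, 3, 4, 10, 8, 5, 1, 6, 11, 0, 7, 9] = (0 13 9 6 8 1 12 7 5 10 11)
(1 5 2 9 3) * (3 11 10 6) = (1 5 2 9 11 10 6 3) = [0, 5, 9, 1, 4, 2, 3, 7, 8, 11, 6, 10]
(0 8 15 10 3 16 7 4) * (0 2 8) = [0, 1, 8, 16, 2, 5, 6, 4, 15, 9, 3, 11, 12, 13, 14, 10, 7] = (2 8 15 10 3 16 7 4)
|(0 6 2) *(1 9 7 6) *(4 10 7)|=8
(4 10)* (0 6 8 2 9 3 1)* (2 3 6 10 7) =(0 10 4 7 2 9 6 8 3 1) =[10, 0, 9, 1, 7, 5, 8, 2, 3, 6, 4]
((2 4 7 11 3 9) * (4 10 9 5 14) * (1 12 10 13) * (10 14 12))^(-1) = ((1 10 9 2 13)(3 5 12 14 4 7 11))^(-1) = (1 13 2 9 10)(3 11 7 4 14 12 5)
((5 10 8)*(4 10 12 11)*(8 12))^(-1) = (4 11 12 10)(5 8)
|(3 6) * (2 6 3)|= |(2 6)|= 2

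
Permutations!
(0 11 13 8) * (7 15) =(0 11 13 8)(7 15) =[11, 1, 2, 3, 4, 5, 6, 15, 0, 9, 10, 13, 12, 8, 14, 7]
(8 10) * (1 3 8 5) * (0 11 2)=[11, 3, 0, 8, 4, 1, 6, 7, 10, 9, 5, 2]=(0 11 2)(1 3 8 10 5)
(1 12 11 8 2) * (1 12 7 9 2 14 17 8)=(1 7 9 2 12 11)(8 14 17)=[0, 7, 12, 3, 4, 5, 6, 9, 14, 2, 10, 1, 11, 13, 17, 15, 16, 8]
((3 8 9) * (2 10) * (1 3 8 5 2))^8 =(1 2 3 10 5)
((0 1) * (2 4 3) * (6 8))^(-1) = ((0 1)(2 4 3)(6 8))^(-1) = (0 1)(2 3 4)(6 8)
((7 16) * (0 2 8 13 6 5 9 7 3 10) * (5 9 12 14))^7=(0 16 6 2 3 9 8 10 7 13)(5 12 14)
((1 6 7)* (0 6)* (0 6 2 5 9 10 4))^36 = ((0 2 5 9 10 4)(1 6 7))^36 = (10)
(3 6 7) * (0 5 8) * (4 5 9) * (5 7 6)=(0 9 4 7 3 5 8)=[9, 1, 2, 5, 7, 8, 6, 3, 0, 4]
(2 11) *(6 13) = [0, 1, 11, 3, 4, 5, 13, 7, 8, 9, 10, 2, 12, 6] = (2 11)(6 13)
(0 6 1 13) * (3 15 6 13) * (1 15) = (0 13)(1 3)(6 15) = [13, 3, 2, 1, 4, 5, 15, 7, 8, 9, 10, 11, 12, 0, 14, 6]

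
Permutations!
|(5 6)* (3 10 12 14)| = 4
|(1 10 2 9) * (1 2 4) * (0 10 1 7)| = 4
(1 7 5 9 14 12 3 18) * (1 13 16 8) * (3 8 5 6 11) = [0, 7, 2, 18, 4, 9, 11, 6, 1, 14, 10, 3, 8, 16, 12, 15, 5, 17, 13] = (1 7 6 11 3 18 13 16 5 9 14 12 8)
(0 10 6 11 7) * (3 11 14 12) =(0 10 6 14 12 3 11 7) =[10, 1, 2, 11, 4, 5, 14, 0, 8, 9, 6, 7, 3, 13, 12]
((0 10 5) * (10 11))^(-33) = ((0 11 10 5))^(-33) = (0 5 10 11)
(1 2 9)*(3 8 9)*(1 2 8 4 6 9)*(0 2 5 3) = (0 2)(1 8)(3 4 6 9 5) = [2, 8, 0, 4, 6, 3, 9, 7, 1, 5]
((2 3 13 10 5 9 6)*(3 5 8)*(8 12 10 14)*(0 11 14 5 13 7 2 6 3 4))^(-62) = (0 8 11 4 14)(2 3 5)(7 9 13)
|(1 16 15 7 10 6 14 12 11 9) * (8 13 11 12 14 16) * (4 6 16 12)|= 60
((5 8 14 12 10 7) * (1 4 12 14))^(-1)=(14)(1 8 5 7 10 12 4)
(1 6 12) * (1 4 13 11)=(1 6 12 4 13 11)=[0, 6, 2, 3, 13, 5, 12, 7, 8, 9, 10, 1, 4, 11]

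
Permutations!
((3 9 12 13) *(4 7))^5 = ((3 9 12 13)(4 7))^5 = (3 9 12 13)(4 7)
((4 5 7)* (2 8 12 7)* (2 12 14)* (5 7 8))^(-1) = ((2 5 12 8 14)(4 7))^(-1) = (2 14 8 12 5)(4 7)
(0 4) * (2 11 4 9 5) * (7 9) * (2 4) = (0 7 9 5 4)(2 11) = [7, 1, 11, 3, 0, 4, 6, 9, 8, 5, 10, 2]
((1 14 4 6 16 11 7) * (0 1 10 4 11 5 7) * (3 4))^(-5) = ((0 1 14 11)(3 4 6 16 5 7 10))^(-5) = (0 11 14 1)(3 6 5 10 4 16 7)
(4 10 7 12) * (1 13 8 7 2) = (1 13 8 7 12 4 10 2) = [0, 13, 1, 3, 10, 5, 6, 12, 7, 9, 2, 11, 4, 8]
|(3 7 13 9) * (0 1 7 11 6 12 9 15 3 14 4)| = |(0 1 7 13 15 3 11 6 12 9 14 4)| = 12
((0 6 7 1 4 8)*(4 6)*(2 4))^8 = (8)(1 7 6)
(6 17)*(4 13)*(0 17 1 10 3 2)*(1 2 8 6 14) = (0 17 14 1 10 3 8 6 2)(4 13) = [17, 10, 0, 8, 13, 5, 2, 7, 6, 9, 3, 11, 12, 4, 1, 15, 16, 14]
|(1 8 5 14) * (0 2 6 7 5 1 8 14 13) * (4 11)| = 6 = |(0 2 6 7 5 13)(1 14 8)(4 11)|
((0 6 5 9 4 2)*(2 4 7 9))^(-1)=(0 2 5 6)(7 9)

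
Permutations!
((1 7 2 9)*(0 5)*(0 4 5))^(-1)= (1 9 2 7)(4 5)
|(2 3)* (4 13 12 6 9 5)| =|(2 3)(4 13 12 6 9 5)| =6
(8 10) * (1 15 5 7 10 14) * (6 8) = (1 15 5 7 10 6 8 14) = [0, 15, 2, 3, 4, 7, 8, 10, 14, 9, 6, 11, 12, 13, 1, 5]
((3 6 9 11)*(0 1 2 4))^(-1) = ((0 1 2 4)(3 6 9 11))^(-1) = (0 4 2 1)(3 11 9 6)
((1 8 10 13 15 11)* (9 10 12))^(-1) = ((1 8 12 9 10 13 15 11))^(-1) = (1 11 15 13 10 9 12 8)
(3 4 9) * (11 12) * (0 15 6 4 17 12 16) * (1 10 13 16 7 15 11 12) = (0 11 7 15 6 4 9 3 17 1 10 13 16) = [11, 10, 2, 17, 9, 5, 4, 15, 8, 3, 13, 7, 12, 16, 14, 6, 0, 1]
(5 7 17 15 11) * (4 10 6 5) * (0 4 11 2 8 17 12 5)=(0 4 10 6)(2 8 17 15)(5 7 12)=[4, 1, 8, 3, 10, 7, 0, 12, 17, 9, 6, 11, 5, 13, 14, 2, 16, 15]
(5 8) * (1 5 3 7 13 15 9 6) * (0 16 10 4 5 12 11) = (0 16 10 4 5 8 3 7 13 15 9 6 1 12 11) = [16, 12, 2, 7, 5, 8, 1, 13, 3, 6, 4, 0, 11, 15, 14, 9, 10]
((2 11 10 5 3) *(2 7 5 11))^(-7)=(3 5 7)(10 11)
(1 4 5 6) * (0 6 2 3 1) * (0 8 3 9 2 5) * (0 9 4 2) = (0 6 8 3 1 2 4 9) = [6, 2, 4, 1, 9, 5, 8, 7, 3, 0]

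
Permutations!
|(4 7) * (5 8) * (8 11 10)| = 4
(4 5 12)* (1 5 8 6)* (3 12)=[0, 5, 2, 12, 8, 3, 1, 7, 6, 9, 10, 11, 4]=(1 5 3 12 4 8 6)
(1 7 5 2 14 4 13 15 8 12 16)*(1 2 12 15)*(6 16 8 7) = [0, 6, 14, 3, 13, 12, 16, 5, 15, 9, 10, 11, 8, 1, 4, 7, 2] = (1 6 16 2 14 4 13)(5 12 8 15 7)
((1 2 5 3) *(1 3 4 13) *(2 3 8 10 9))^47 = (1 8 9 5 13 3 10 2 4)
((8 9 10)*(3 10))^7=(3 9 8 10)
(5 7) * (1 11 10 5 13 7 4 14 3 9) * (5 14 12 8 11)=(1 5 4 12 8 11 10 14 3 9)(7 13)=[0, 5, 2, 9, 12, 4, 6, 13, 11, 1, 14, 10, 8, 7, 3]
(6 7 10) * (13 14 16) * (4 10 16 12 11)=(4 10 6 7 16 13 14 12 11)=[0, 1, 2, 3, 10, 5, 7, 16, 8, 9, 6, 4, 11, 14, 12, 15, 13]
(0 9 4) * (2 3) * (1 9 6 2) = [6, 9, 3, 1, 0, 5, 2, 7, 8, 4] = (0 6 2 3 1 9 4)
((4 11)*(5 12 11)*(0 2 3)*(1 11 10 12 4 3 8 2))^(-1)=(0 3 11 1)(2 8)(4 5)(10 12)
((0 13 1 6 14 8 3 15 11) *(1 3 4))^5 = (15)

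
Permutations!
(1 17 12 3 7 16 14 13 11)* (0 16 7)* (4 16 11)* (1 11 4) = (0 4 16 14 13 1 17 12 3) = [4, 17, 2, 0, 16, 5, 6, 7, 8, 9, 10, 11, 3, 1, 13, 15, 14, 12]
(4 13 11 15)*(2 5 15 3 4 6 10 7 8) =(2 5 15 6 10 7 8)(3 4 13 11) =[0, 1, 5, 4, 13, 15, 10, 8, 2, 9, 7, 3, 12, 11, 14, 6]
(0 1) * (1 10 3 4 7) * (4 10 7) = [7, 0, 2, 10, 4, 5, 6, 1, 8, 9, 3] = (0 7 1)(3 10)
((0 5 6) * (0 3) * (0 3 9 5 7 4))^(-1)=(0 4 7)(5 9 6)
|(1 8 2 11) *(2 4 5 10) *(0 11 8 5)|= |(0 11 1 5 10 2 8 4)|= 8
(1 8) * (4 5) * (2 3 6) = [0, 8, 3, 6, 5, 4, 2, 7, 1] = (1 8)(2 3 6)(4 5)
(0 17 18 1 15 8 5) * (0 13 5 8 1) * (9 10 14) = (0 17 18)(1 15)(5 13)(9 10 14) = [17, 15, 2, 3, 4, 13, 6, 7, 8, 10, 14, 11, 12, 5, 9, 1, 16, 18, 0]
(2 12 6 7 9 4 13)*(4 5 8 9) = (2 12 6 7 4 13)(5 8 9) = [0, 1, 12, 3, 13, 8, 7, 4, 9, 5, 10, 11, 6, 2]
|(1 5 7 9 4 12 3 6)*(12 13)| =9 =|(1 5 7 9 4 13 12 3 6)|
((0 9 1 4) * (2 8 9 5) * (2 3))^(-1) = (0 4 1 9 8 2 3 5)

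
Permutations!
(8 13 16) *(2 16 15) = [0, 1, 16, 3, 4, 5, 6, 7, 13, 9, 10, 11, 12, 15, 14, 2, 8] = (2 16 8 13 15)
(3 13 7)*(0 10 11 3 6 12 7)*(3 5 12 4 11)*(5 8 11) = (0 10 3 13)(4 5 12 7 6)(8 11) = [10, 1, 2, 13, 5, 12, 4, 6, 11, 9, 3, 8, 7, 0]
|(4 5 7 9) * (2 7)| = |(2 7 9 4 5)| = 5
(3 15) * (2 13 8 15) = (2 13 8 15 3) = [0, 1, 13, 2, 4, 5, 6, 7, 15, 9, 10, 11, 12, 8, 14, 3]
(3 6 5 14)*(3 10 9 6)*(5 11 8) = [0, 1, 2, 3, 4, 14, 11, 7, 5, 6, 9, 8, 12, 13, 10] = (5 14 10 9 6 11 8)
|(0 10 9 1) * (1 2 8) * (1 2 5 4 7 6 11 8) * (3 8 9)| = 6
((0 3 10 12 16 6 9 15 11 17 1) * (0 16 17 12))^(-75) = (1 11 6 17 15 16 12 9)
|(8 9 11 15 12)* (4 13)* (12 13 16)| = 8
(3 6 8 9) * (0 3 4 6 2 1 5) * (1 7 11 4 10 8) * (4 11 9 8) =(11)(0 3 2 7 9 10 4 6 1 5) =[3, 5, 7, 2, 6, 0, 1, 9, 8, 10, 4, 11]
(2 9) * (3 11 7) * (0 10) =[10, 1, 9, 11, 4, 5, 6, 3, 8, 2, 0, 7] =(0 10)(2 9)(3 11 7)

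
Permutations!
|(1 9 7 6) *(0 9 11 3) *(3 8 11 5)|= |(0 9 7 6 1 5 3)(8 11)|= 14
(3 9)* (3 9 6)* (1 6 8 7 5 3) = (9)(1 6)(3 8 7 5) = [0, 6, 2, 8, 4, 3, 1, 5, 7, 9]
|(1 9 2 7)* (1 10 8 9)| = |(2 7 10 8 9)| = 5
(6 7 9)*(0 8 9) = [8, 1, 2, 3, 4, 5, 7, 0, 9, 6] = (0 8 9 6 7)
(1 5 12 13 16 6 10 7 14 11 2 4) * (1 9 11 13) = (1 5 12)(2 4 9 11)(6 10 7 14 13 16) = [0, 5, 4, 3, 9, 12, 10, 14, 8, 11, 7, 2, 1, 16, 13, 15, 6]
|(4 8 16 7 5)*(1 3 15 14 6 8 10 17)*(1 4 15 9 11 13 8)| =12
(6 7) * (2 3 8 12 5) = (2 3 8 12 5)(6 7) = [0, 1, 3, 8, 4, 2, 7, 6, 12, 9, 10, 11, 5]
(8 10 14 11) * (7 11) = (7 11 8 10 14) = [0, 1, 2, 3, 4, 5, 6, 11, 10, 9, 14, 8, 12, 13, 7]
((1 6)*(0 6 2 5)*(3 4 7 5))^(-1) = (0 5 7 4 3 2 1 6)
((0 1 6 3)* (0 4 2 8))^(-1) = ((0 1 6 3 4 2 8))^(-1) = (0 8 2 4 3 6 1)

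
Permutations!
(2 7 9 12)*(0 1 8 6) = (0 1 8 6)(2 7 9 12) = [1, 8, 7, 3, 4, 5, 0, 9, 6, 12, 10, 11, 2]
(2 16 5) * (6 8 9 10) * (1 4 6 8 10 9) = [0, 4, 16, 3, 6, 2, 10, 7, 1, 9, 8, 11, 12, 13, 14, 15, 5] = (1 4 6 10 8)(2 16 5)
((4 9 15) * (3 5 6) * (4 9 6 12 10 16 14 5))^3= (5 16 12 14 10)(9 15)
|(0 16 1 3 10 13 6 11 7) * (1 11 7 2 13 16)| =10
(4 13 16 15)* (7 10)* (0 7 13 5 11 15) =(0 7 10 13 16)(4 5 11 15) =[7, 1, 2, 3, 5, 11, 6, 10, 8, 9, 13, 15, 12, 16, 14, 4, 0]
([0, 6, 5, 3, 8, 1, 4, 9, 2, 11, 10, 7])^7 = [0, 6, 5, 3, 8, 1, 4, 9, 2, 11, 10, 7]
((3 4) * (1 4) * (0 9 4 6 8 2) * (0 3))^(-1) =(0 4 9)(1 3 2 8 6)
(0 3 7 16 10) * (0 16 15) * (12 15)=(0 3 7 12 15)(10 16)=[3, 1, 2, 7, 4, 5, 6, 12, 8, 9, 16, 11, 15, 13, 14, 0, 10]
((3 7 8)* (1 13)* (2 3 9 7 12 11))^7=(1 13)(2 11 12 3)(7 8 9)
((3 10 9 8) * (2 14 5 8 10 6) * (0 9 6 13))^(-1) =(0 13 3 8 5 14 2 6 10 9)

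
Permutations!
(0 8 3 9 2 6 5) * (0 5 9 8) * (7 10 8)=(2 6 9)(3 7 10 8)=[0, 1, 6, 7, 4, 5, 9, 10, 3, 2, 8]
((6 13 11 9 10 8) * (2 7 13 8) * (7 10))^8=(13)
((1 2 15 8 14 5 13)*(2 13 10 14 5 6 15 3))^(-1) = (1 13)(2 3)(5 8 15 6 14 10)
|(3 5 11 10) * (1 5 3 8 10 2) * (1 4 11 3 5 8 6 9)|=|(1 8 10 6 9)(2 4 11)(3 5)|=30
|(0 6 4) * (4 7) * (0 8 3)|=6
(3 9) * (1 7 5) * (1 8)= (1 7 5 8)(3 9)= [0, 7, 2, 9, 4, 8, 6, 5, 1, 3]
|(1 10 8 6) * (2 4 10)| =6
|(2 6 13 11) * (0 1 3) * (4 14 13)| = 6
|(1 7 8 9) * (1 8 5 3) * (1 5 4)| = 6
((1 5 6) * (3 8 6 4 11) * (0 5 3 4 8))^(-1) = ((0 5 8 6 1 3)(4 11))^(-1) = (0 3 1 6 8 5)(4 11)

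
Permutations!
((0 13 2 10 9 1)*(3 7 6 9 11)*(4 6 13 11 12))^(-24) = (13)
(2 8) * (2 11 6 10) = (2 8 11 6 10) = [0, 1, 8, 3, 4, 5, 10, 7, 11, 9, 2, 6]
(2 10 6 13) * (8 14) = (2 10 6 13)(8 14) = [0, 1, 10, 3, 4, 5, 13, 7, 14, 9, 6, 11, 12, 2, 8]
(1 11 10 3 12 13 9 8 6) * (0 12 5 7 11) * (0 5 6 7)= (0 12 13 9 8 7 11 10 3 6 1 5)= [12, 5, 2, 6, 4, 0, 1, 11, 7, 8, 3, 10, 13, 9]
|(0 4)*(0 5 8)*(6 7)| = 4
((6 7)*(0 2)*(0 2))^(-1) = (6 7)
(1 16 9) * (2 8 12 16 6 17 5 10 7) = [0, 6, 8, 3, 4, 10, 17, 2, 12, 1, 7, 11, 16, 13, 14, 15, 9, 5] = (1 6 17 5 10 7 2 8 12 16 9)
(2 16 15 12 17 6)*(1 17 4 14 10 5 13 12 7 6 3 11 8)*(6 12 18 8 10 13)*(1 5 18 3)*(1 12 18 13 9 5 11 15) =[0, 17, 16, 15, 14, 6, 2, 18, 11, 5, 13, 10, 4, 3, 9, 7, 1, 12, 8] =(1 17 12 4 14 9 5 6 2 16)(3 15 7 18 8 11 10 13)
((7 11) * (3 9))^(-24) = (11)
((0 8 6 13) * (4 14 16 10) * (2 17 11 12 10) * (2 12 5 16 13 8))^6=(0 12 2 10 17 4 11 14 5 13 16)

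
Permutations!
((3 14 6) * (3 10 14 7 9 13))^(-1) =(3 13 9 7)(6 14 10)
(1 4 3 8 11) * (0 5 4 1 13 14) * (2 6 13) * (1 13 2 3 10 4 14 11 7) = [5, 13, 6, 8, 10, 14, 2, 1, 7, 9, 4, 3, 12, 11, 0] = (0 5 14)(1 13 11 3 8 7)(2 6)(4 10)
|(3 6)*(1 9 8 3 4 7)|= 7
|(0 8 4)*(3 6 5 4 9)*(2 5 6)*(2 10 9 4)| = 6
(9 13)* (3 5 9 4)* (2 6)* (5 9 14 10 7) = (2 6)(3 9 13 4)(5 14 10 7) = [0, 1, 6, 9, 3, 14, 2, 5, 8, 13, 7, 11, 12, 4, 10]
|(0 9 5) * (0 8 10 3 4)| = 7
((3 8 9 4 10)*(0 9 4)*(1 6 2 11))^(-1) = (0 9)(1 11 2 6)(3 10 4 8)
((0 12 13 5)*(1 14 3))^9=(14)(0 12 13 5)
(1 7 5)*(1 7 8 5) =[0, 8, 2, 3, 4, 7, 6, 1, 5] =(1 8 5 7)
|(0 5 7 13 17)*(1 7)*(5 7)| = 4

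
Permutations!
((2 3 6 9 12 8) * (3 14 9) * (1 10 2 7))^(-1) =((1 10 2 14 9 12 8 7)(3 6))^(-1) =(1 7 8 12 9 14 2 10)(3 6)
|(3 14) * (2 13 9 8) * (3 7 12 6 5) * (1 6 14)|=12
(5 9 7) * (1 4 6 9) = (1 4 6 9 7 5) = [0, 4, 2, 3, 6, 1, 9, 5, 8, 7]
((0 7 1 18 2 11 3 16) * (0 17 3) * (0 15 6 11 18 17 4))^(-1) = ((0 7 1 17 3 16 4)(2 18)(6 11 15))^(-1) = (0 4 16 3 17 1 7)(2 18)(6 15 11)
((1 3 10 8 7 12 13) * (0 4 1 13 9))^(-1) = ((13)(0 4 1 3 10 8 7 12 9))^(-1) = (13)(0 9 12 7 8 10 3 1 4)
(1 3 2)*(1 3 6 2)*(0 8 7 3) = (0 8 7 3 1 6 2) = [8, 6, 0, 1, 4, 5, 2, 3, 7]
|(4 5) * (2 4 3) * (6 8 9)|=12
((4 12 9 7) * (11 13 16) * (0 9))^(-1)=(0 12 4 7 9)(11 16 13)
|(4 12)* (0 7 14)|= 6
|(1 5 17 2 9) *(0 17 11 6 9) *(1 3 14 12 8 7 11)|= |(0 17 2)(1 5)(3 14 12 8 7 11 6 9)|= 24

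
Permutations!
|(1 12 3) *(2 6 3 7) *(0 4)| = 6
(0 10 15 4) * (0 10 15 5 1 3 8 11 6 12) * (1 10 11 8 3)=(0 15 4 11 6 12)(5 10)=[15, 1, 2, 3, 11, 10, 12, 7, 8, 9, 5, 6, 0, 13, 14, 4]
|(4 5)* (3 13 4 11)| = |(3 13 4 5 11)| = 5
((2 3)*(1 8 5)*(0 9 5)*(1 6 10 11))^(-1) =(0 8 1 11 10 6 5 9)(2 3)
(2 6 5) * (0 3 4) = (0 3 4)(2 6 5) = [3, 1, 6, 4, 0, 2, 5]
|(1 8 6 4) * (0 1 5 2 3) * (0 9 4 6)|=|(0 1 8)(2 3 9 4 5)|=15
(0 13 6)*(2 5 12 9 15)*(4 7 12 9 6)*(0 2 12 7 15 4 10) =[13, 1, 5, 3, 15, 9, 2, 7, 8, 4, 0, 11, 6, 10, 14, 12] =(0 13 10)(2 5 9 4 15 12 6)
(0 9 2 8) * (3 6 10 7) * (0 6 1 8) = (0 9 2)(1 8 6 10 7 3) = [9, 8, 0, 1, 4, 5, 10, 3, 6, 2, 7]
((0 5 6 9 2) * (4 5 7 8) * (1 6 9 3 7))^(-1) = (0 2 9 5 4 8 7 3 6 1) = ((0 1 6 3 7 8 4 5 9 2))^(-1)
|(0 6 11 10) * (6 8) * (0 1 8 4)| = 10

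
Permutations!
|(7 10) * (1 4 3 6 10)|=6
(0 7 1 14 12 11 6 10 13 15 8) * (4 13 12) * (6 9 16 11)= (0 7 1 14 4 13 15 8)(6 10 12)(9 16 11)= [7, 14, 2, 3, 13, 5, 10, 1, 0, 16, 12, 9, 6, 15, 4, 8, 11]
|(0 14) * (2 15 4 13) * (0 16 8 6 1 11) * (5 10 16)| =36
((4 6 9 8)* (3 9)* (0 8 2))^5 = ((0 8 4 6 3 9 2))^5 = (0 9 6 8 2 3 4)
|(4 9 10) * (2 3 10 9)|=4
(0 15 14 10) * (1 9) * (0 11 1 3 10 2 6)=(0 15 14 2 6)(1 9 3 10 11)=[15, 9, 6, 10, 4, 5, 0, 7, 8, 3, 11, 1, 12, 13, 2, 14]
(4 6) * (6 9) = (4 9 6) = [0, 1, 2, 3, 9, 5, 4, 7, 8, 6]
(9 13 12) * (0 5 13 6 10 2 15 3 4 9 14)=(0 5 13 12 14)(2 15 3 4 9 6 10)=[5, 1, 15, 4, 9, 13, 10, 7, 8, 6, 2, 11, 14, 12, 0, 3]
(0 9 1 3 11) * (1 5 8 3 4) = (0 9 5 8 3 11)(1 4) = [9, 4, 2, 11, 1, 8, 6, 7, 3, 5, 10, 0]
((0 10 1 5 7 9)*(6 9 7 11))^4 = ((0 10 1 5 11 6 9))^4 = (0 11 10 6 1 9 5)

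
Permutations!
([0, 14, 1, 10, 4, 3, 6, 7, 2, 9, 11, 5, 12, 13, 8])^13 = (1 14 8 2)(3 10 11 5)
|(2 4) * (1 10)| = |(1 10)(2 4)| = 2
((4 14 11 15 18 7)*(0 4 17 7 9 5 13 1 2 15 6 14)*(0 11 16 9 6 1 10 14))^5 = ((0 4 11 1 2 15 18 6)(5 13 10 14 16 9)(7 17))^5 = (0 15 11 6 2 4 18 1)(5 9 16 14 10 13)(7 17)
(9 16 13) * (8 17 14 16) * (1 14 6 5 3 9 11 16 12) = (1 14 12)(3 9 8 17 6 5)(11 16 13) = [0, 14, 2, 9, 4, 3, 5, 7, 17, 8, 10, 16, 1, 11, 12, 15, 13, 6]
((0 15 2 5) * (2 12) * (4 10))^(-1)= ((0 15 12 2 5)(4 10))^(-1)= (0 5 2 12 15)(4 10)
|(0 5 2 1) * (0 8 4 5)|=5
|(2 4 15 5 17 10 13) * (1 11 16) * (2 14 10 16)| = 24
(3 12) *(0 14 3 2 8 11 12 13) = (0 14 3 13)(2 8 11 12) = [14, 1, 8, 13, 4, 5, 6, 7, 11, 9, 10, 12, 2, 0, 3]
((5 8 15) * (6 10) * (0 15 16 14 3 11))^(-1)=((0 15 5 8 16 14 3 11)(6 10))^(-1)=(0 11 3 14 16 8 5 15)(6 10)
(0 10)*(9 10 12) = (0 12 9 10) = [12, 1, 2, 3, 4, 5, 6, 7, 8, 10, 0, 11, 9]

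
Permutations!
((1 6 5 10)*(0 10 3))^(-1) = (0 3 5 6 1 10) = ((0 10 1 6 5 3))^(-1)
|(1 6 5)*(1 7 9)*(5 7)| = 4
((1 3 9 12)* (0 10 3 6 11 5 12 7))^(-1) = (0 7 9 3 10)(1 12 5 11 6)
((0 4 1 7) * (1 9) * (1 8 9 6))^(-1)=(0 7 1 6 4)(8 9)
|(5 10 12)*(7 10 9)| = 5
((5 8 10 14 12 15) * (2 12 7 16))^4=(2 8 16 5 7 15 14 12 10)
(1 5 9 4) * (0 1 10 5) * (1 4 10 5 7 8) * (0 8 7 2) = [4, 8, 0, 3, 5, 9, 6, 7, 1, 10, 2] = (0 4 5 9 10 2)(1 8)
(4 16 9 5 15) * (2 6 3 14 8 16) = (2 6 3 14 8 16 9 5 15 4) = [0, 1, 6, 14, 2, 15, 3, 7, 16, 5, 10, 11, 12, 13, 8, 4, 9]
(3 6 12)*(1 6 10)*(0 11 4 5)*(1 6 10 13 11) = (0 1 10 6 12 3 13 11 4 5) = [1, 10, 2, 13, 5, 0, 12, 7, 8, 9, 6, 4, 3, 11]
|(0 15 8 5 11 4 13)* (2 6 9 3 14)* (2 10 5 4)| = |(0 15 8 4 13)(2 6 9 3 14 10 5 11)| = 40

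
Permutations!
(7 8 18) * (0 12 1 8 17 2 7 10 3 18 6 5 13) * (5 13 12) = [5, 8, 7, 18, 4, 12, 13, 17, 6, 9, 3, 11, 1, 0, 14, 15, 16, 2, 10] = (0 5 12 1 8 6 13)(2 7 17)(3 18 10)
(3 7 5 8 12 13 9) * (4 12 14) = (3 7 5 8 14 4 12 13 9) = [0, 1, 2, 7, 12, 8, 6, 5, 14, 3, 10, 11, 13, 9, 4]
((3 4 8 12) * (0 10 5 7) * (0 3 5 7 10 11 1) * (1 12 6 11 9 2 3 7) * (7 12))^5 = ((0 9 2 3 4 8 6 11 7 12 5 10 1))^5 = (0 8 5 2 11 1 4 12 9 6 10 3 7)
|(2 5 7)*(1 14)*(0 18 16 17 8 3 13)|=42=|(0 18 16 17 8 3 13)(1 14)(2 5 7)|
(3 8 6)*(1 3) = (1 3 8 6) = [0, 3, 2, 8, 4, 5, 1, 7, 6]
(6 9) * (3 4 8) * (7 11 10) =[0, 1, 2, 4, 8, 5, 9, 11, 3, 6, 7, 10] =(3 4 8)(6 9)(7 11 10)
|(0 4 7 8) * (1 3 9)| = |(0 4 7 8)(1 3 9)| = 12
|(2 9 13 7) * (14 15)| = |(2 9 13 7)(14 15)| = 4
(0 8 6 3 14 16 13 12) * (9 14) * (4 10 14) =(0 8 6 3 9 4 10 14 16 13 12) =[8, 1, 2, 9, 10, 5, 3, 7, 6, 4, 14, 11, 0, 12, 16, 15, 13]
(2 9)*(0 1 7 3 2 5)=[1, 7, 9, 2, 4, 0, 6, 3, 8, 5]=(0 1 7 3 2 9 5)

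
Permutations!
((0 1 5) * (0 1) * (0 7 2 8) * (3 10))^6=((0 7 2 8)(1 5)(3 10))^6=(10)(0 2)(7 8)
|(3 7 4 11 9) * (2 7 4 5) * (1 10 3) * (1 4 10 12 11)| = |(1 12 11 9 4)(2 7 5)(3 10)| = 30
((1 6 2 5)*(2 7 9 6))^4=((1 2 5)(6 7 9))^4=(1 2 5)(6 7 9)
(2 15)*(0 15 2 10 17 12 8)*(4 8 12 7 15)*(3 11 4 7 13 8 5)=(0 7 15 10 17 13 8)(3 11 4 5)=[7, 1, 2, 11, 5, 3, 6, 15, 0, 9, 17, 4, 12, 8, 14, 10, 16, 13]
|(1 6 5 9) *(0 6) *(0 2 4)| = |(0 6 5 9 1 2 4)| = 7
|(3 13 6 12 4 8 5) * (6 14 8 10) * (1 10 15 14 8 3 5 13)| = 8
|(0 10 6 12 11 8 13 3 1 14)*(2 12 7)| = 12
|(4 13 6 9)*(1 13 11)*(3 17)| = 6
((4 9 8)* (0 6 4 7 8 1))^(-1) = ((0 6 4 9 1)(7 8))^(-1) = (0 1 9 4 6)(7 8)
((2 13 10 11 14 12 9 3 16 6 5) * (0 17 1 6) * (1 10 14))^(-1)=((0 17 10 11 1 6 5 2 13 14 12 9 3 16))^(-1)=(0 16 3 9 12 14 13 2 5 6 1 11 10 17)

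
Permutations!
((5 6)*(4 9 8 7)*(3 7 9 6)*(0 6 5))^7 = ((0 6)(3 7 4 5)(8 9))^7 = (0 6)(3 5 4 7)(8 9)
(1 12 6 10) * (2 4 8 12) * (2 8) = (1 8 12 6 10)(2 4) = [0, 8, 4, 3, 2, 5, 10, 7, 12, 9, 1, 11, 6]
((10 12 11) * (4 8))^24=(12)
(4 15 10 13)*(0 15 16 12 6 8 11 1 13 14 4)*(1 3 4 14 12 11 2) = (0 15 10 12 6 8 2 1 13)(3 4 16 11) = [15, 13, 1, 4, 16, 5, 8, 7, 2, 9, 12, 3, 6, 0, 14, 10, 11]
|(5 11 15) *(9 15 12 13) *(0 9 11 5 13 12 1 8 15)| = 10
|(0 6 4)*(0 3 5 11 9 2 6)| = |(2 6 4 3 5 11 9)| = 7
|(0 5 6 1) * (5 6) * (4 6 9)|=|(0 9 4 6 1)|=5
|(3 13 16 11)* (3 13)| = |(11 13 16)| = 3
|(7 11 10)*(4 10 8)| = |(4 10 7 11 8)| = 5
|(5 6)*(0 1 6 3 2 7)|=7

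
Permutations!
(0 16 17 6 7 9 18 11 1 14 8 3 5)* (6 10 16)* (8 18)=(0 6 7 9 8 3 5)(1 14 18 11)(10 16 17)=[6, 14, 2, 5, 4, 0, 7, 9, 3, 8, 16, 1, 12, 13, 18, 15, 17, 10, 11]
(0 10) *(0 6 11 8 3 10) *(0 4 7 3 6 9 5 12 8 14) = [4, 1, 2, 10, 7, 12, 11, 3, 6, 5, 9, 14, 8, 13, 0] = (0 4 7 3 10 9 5 12 8 6 11 14)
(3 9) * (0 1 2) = [1, 2, 0, 9, 4, 5, 6, 7, 8, 3] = (0 1 2)(3 9)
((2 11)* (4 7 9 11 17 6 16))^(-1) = (2 11 9 7 4 16 6 17)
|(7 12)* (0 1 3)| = |(0 1 3)(7 12)| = 6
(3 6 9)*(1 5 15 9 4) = (1 5 15 9 3 6 4) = [0, 5, 2, 6, 1, 15, 4, 7, 8, 3, 10, 11, 12, 13, 14, 9]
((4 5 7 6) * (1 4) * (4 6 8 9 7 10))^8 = (4 10 5)(7 9 8)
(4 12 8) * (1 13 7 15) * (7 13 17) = (1 17 7 15)(4 12 8) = [0, 17, 2, 3, 12, 5, 6, 15, 4, 9, 10, 11, 8, 13, 14, 1, 16, 7]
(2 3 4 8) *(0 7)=[7, 1, 3, 4, 8, 5, 6, 0, 2]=(0 7)(2 3 4 8)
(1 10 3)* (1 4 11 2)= (1 10 3 4 11 2)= [0, 10, 1, 4, 11, 5, 6, 7, 8, 9, 3, 2]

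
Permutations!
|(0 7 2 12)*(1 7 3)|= 6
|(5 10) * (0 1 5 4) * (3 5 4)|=3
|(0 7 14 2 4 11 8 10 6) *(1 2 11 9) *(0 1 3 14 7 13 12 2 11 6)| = |(0 13 12 2 4 9 3 14 6 1 11 8 10)| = 13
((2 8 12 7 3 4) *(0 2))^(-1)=(0 4 3 7 12 8 2)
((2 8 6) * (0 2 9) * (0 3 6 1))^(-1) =(0 1 8 2)(3 9 6)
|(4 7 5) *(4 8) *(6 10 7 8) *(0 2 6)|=|(0 2 6 10 7 5)(4 8)|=6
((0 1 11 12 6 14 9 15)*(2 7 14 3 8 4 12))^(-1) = (0 15 9 14 7 2 11 1)(3 6 12 4 8)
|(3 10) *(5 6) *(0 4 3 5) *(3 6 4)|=|(0 3 10 5 4 6)|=6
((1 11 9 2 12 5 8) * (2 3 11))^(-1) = (1 8 5 12 2)(3 9 11)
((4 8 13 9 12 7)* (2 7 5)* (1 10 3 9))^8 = ((1 10 3 9 12 5 2 7 4 8 13))^8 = (1 4 5 3 13 7 12 10 8 2 9)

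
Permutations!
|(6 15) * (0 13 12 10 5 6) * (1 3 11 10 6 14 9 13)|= |(0 1 3 11 10 5 14 9 13 12 6 15)|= 12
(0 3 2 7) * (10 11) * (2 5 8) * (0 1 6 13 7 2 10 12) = (0 3 5 8 10 11 12)(1 6 13 7) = [3, 6, 2, 5, 4, 8, 13, 1, 10, 9, 11, 12, 0, 7]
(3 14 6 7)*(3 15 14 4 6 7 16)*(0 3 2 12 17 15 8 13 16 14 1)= (0 3 4 6 14 7 8 13 16 2 12 17 15 1)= [3, 0, 12, 4, 6, 5, 14, 8, 13, 9, 10, 11, 17, 16, 7, 1, 2, 15]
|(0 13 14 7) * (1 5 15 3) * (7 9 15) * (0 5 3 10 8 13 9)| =14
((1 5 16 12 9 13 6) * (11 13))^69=(1 11 16 6 9 5 13 12)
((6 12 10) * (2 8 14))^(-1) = ((2 8 14)(6 12 10))^(-1) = (2 14 8)(6 10 12)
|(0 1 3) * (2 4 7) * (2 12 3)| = 7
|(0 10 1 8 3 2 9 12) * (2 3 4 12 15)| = |(0 10 1 8 4 12)(2 9 15)| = 6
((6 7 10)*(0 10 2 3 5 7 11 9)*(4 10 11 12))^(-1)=((0 11 9)(2 3 5 7)(4 10 6 12))^(-1)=(0 9 11)(2 7 5 3)(4 12 6 10)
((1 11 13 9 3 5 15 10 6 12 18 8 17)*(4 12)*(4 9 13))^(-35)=(18)(3 5 15 10 6 9)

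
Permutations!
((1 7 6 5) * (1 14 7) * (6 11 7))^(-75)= (14)(7 11)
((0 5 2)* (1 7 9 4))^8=(9)(0 2 5)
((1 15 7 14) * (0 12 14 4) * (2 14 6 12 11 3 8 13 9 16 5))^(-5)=((0 11 3 8 13 9 16 5 2 14 1 15 7 4)(6 12))^(-5)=(0 14 13 4 2 8 7 5 3 15 16 11 1 9)(6 12)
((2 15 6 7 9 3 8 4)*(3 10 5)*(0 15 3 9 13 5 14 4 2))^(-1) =(0 4 14 10 9 5 13 7 6 15)(2 8 3)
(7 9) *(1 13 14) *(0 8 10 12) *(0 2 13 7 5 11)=(0 8 10 12 2 13 14 1 7 9 5 11)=[8, 7, 13, 3, 4, 11, 6, 9, 10, 5, 12, 0, 2, 14, 1]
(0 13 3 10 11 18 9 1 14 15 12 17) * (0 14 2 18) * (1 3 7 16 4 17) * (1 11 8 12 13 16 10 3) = (0 16 4 17 14 15 13 7 10 8 12 11)(1 2 18 9) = [16, 2, 18, 3, 17, 5, 6, 10, 12, 1, 8, 0, 11, 7, 15, 13, 4, 14, 9]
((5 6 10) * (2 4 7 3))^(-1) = ((2 4 7 3)(5 6 10))^(-1) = (2 3 7 4)(5 10 6)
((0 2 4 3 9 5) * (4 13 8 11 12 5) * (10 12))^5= ((0 2 13 8 11 10 12 5)(3 9 4))^5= (0 10 13 5 11 2 12 8)(3 4 9)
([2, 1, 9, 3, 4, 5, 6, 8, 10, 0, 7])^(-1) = [9, 1, 0, 3, 4, 5, 6, 10, 7, 2, 8]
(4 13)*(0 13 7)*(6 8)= (0 13 4 7)(6 8)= [13, 1, 2, 3, 7, 5, 8, 0, 6, 9, 10, 11, 12, 4]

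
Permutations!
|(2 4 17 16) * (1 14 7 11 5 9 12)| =28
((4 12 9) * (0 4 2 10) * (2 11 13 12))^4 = ((0 4 2 10)(9 11 13 12))^4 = (13)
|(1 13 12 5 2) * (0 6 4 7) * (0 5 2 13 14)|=|(0 6 4 7 5 13 12 2 1 14)|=10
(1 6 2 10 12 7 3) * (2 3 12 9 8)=(1 6 3)(2 10 9 8)(7 12)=[0, 6, 10, 1, 4, 5, 3, 12, 2, 8, 9, 11, 7]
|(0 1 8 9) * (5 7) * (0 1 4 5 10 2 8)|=9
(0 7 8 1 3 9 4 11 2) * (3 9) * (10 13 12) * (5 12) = (0 7 8 1 9 4 11 2)(5 12 10 13) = [7, 9, 0, 3, 11, 12, 6, 8, 1, 4, 13, 2, 10, 5]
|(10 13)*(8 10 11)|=4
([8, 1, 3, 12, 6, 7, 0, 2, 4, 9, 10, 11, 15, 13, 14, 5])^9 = [8, 1, 15, 5, 6, 3, 0, 12, 4, 9, 10, 11, 7, 13, 14, 2]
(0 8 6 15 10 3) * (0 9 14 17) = (0 8 6 15 10 3 9 14 17) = [8, 1, 2, 9, 4, 5, 15, 7, 6, 14, 3, 11, 12, 13, 17, 10, 16, 0]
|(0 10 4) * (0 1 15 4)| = 6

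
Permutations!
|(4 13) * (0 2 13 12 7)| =6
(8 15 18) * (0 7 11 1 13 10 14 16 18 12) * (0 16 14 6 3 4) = (0 7 11 1 13 10 6 3 4)(8 15 12 16 18) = [7, 13, 2, 4, 0, 5, 3, 11, 15, 9, 6, 1, 16, 10, 14, 12, 18, 17, 8]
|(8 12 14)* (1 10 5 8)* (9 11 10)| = |(1 9 11 10 5 8 12 14)| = 8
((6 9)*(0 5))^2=((0 5)(6 9))^2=(9)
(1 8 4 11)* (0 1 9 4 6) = [1, 8, 2, 3, 11, 5, 0, 7, 6, 4, 10, 9] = (0 1 8 6)(4 11 9)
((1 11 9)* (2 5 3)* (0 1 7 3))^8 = (11)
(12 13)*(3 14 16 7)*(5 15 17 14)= (3 5 15 17 14 16 7)(12 13)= [0, 1, 2, 5, 4, 15, 6, 3, 8, 9, 10, 11, 13, 12, 16, 17, 7, 14]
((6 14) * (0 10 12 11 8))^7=(0 12 8 10 11)(6 14)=((0 10 12 11 8)(6 14))^7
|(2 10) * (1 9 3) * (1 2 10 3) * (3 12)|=6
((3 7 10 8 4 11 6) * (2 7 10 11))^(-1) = (2 4 8 10 3 6 11 7)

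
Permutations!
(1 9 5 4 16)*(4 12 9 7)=(1 7 4 16)(5 12 9)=[0, 7, 2, 3, 16, 12, 6, 4, 8, 5, 10, 11, 9, 13, 14, 15, 1]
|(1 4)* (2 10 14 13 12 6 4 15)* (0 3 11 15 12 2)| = |(0 3 11 15)(1 12 6 4)(2 10 14 13)| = 4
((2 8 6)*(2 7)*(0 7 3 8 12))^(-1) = ((0 7 2 12)(3 8 6))^(-1) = (0 12 2 7)(3 6 8)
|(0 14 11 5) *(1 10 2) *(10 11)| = |(0 14 10 2 1 11 5)| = 7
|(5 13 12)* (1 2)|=|(1 2)(5 13 12)|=6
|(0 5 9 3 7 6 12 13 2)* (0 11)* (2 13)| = |(13)(0 5 9 3 7 6 12 2 11)| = 9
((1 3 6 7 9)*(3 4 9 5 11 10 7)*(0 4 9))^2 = ((0 4)(1 9)(3 6)(5 11 10 7))^2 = (5 10)(7 11)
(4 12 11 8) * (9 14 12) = (4 9 14 12 11 8) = [0, 1, 2, 3, 9, 5, 6, 7, 4, 14, 10, 8, 11, 13, 12]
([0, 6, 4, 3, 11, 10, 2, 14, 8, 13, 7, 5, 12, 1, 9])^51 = (1 7 4 13 10 2 9 5 6 14 11)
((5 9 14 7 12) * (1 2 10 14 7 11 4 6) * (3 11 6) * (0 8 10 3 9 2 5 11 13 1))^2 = ((0 8 10 14 6)(1 5 2 3 13)(4 9 7 12 11))^2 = (0 10 6 8 14)(1 2 13 5 3)(4 7 11 9 12)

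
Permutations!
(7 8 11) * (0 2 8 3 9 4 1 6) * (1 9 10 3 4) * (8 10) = [2, 6, 10, 8, 9, 5, 0, 4, 11, 1, 3, 7] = (0 2 10 3 8 11 7 4 9 1 6)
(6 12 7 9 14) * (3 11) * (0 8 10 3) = [8, 1, 2, 11, 4, 5, 12, 9, 10, 14, 3, 0, 7, 13, 6] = (0 8 10 3 11)(6 12 7 9 14)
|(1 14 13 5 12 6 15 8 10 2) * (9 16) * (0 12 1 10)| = |(0 12 6 15 8)(1 14 13 5)(2 10)(9 16)| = 20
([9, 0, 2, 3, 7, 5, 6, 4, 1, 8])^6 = [8, 9, 2, 3, 4, 5, 6, 7, 0, 1]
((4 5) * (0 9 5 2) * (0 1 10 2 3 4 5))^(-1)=(0 9)(1 2 10)(3 4)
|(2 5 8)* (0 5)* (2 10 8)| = 6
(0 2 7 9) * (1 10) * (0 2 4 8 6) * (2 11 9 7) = (0 4 8 6)(1 10)(9 11) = [4, 10, 2, 3, 8, 5, 0, 7, 6, 11, 1, 9]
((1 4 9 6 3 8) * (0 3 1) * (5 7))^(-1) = ((0 3 8)(1 4 9 6)(5 7))^(-1) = (0 8 3)(1 6 9 4)(5 7)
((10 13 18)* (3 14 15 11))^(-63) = (18)(3 14 15 11)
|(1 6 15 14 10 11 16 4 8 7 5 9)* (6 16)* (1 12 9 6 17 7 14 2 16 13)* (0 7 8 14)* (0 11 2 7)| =60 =|(1 13)(2 16 4 14 10)(5 6 15 7)(8 11 17)(9 12)|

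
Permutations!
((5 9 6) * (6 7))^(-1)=(5 6 7 9)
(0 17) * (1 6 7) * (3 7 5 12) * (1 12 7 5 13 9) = (0 17)(1 6 13 9)(3 5 7 12) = [17, 6, 2, 5, 4, 7, 13, 12, 8, 1, 10, 11, 3, 9, 14, 15, 16, 0]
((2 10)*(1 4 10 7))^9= ((1 4 10 2 7))^9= (1 7 2 10 4)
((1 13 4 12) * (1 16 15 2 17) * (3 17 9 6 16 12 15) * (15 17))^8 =((1 13 4 17)(2 9 6 16 3 15))^8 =(17)(2 6 3)(9 16 15)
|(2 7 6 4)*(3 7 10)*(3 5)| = 7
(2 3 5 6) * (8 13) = (2 3 5 6)(8 13) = [0, 1, 3, 5, 4, 6, 2, 7, 13, 9, 10, 11, 12, 8]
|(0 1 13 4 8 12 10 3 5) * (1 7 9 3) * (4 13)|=5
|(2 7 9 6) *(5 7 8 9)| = |(2 8 9 6)(5 7)| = 4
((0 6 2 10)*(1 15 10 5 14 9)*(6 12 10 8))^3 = (1 6 14 15 2 9 8 5)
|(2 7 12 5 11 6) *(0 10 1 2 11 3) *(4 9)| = |(0 10 1 2 7 12 5 3)(4 9)(6 11)| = 8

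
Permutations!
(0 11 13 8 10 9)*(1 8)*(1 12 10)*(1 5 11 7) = [7, 8, 2, 3, 4, 11, 6, 1, 5, 0, 9, 13, 10, 12] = (0 7 1 8 5 11 13 12 10 9)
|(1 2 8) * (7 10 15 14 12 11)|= 6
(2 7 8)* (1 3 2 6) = [0, 3, 7, 2, 4, 5, 1, 8, 6] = (1 3 2 7 8 6)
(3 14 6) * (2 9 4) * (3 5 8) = (2 9 4)(3 14 6 5 8) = [0, 1, 9, 14, 2, 8, 5, 7, 3, 4, 10, 11, 12, 13, 6]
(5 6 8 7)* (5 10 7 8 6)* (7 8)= (7 10 8)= [0, 1, 2, 3, 4, 5, 6, 10, 7, 9, 8]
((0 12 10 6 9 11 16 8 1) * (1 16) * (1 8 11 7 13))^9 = (16)(0 12 10 6 9 7 13 1)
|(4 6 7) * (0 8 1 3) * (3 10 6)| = 8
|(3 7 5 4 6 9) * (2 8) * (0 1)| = 6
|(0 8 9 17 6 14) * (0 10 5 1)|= |(0 8 9 17 6 14 10 5 1)|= 9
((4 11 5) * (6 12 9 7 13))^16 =(4 11 5)(6 12 9 7 13)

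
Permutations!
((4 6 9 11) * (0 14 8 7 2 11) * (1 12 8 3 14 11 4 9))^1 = (0 11 9)(1 12 8 7 2 4 6)(3 14)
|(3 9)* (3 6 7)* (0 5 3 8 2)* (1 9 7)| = |(0 5 3 7 8 2)(1 9 6)| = 6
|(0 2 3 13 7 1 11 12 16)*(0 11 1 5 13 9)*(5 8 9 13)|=|(0 2 3 13 7 8 9)(11 12 16)|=21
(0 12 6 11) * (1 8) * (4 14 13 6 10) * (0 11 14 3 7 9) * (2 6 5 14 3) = (0 12 10 4 2 6 3 7 9)(1 8)(5 14 13) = [12, 8, 6, 7, 2, 14, 3, 9, 1, 0, 4, 11, 10, 5, 13]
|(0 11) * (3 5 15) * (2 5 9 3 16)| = |(0 11)(2 5 15 16)(3 9)| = 4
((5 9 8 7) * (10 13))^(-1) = (5 7 8 9)(10 13)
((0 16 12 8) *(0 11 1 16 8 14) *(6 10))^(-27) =(0 8 11 1 16 12 14)(6 10)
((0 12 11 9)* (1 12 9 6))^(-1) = ((0 9)(1 12 11 6))^(-1) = (0 9)(1 6 11 12)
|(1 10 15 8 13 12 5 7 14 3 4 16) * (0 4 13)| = 42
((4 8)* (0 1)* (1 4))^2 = ((0 4 8 1))^2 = (0 8)(1 4)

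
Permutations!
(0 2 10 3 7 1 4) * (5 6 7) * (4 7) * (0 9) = [2, 7, 10, 5, 9, 6, 4, 1, 8, 0, 3] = (0 2 10 3 5 6 4 9)(1 7)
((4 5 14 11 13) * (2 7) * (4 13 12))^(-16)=(4 12 11 14 5)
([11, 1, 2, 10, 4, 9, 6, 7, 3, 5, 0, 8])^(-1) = [10, 1, 2, 8, 4, 9, 6, 7, 11, 5, 3, 0]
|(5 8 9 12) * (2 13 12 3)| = |(2 13 12 5 8 9 3)| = 7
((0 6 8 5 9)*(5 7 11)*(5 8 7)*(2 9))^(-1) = ((0 6 7 11 8 5 2 9))^(-1) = (0 9 2 5 8 11 7 6)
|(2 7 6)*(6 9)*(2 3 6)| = 6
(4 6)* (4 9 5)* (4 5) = (4 6 9) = [0, 1, 2, 3, 6, 5, 9, 7, 8, 4]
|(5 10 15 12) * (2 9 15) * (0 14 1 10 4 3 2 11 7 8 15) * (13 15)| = 15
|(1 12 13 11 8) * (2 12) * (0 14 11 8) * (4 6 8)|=|(0 14 11)(1 2 12 13 4 6 8)|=21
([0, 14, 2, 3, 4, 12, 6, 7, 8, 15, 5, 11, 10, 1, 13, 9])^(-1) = (1 13 14)(5 10 12)(9 15)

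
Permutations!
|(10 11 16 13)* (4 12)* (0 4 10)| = |(0 4 12 10 11 16 13)| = 7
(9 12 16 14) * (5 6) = (5 6)(9 12 16 14) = [0, 1, 2, 3, 4, 6, 5, 7, 8, 12, 10, 11, 16, 13, 9, 15, 14]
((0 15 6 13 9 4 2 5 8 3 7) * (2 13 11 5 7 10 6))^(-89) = (0 7 2 15)(3 10 6 11 5 8)(4 13 9)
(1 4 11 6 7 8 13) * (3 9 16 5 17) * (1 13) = [0, 4, 2, 9, 11, 17, 7, 8, 1, 16, 10, 6, 12, 13, 14, 15, 5, 3] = (1 4 11 6 7 8)(3 9 16 5 17)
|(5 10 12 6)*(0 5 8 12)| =3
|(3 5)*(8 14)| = |(3 5)(8 14)| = 2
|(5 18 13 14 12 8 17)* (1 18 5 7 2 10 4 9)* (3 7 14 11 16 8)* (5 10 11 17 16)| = 14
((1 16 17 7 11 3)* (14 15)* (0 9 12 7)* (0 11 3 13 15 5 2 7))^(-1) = (0 12 9)(1 3 7 2 5 14 15 13 11 17 16)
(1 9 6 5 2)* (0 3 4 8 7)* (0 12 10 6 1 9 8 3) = (1 8 7 12 10 6 5 2 9)(3 4) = [0, 8, 9, 4, 3, 2, 5, 12, 7, 1, 6, 11, 10]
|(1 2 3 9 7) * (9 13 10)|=7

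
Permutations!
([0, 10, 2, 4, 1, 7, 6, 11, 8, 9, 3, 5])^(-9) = (11)(1 4 3 10)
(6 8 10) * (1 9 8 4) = [0, 9, 2, 3, 1, 5, 4, 7, 10, 8, 6] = (1 9 8 10 6 4)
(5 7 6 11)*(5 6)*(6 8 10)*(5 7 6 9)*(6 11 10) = (5 11 8 6 10 9) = [0, 1, 2, 3, 4, 11, 10, 7, 6, 5, 9, 8]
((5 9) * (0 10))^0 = (10)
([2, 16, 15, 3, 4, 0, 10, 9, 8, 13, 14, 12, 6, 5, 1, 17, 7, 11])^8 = (0 14 2 1 15 16 17 7 11 9 12 13 6 5 10)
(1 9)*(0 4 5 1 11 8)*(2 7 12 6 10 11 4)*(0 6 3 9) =[2, 0, 7, 9, 5, 1, 10, 12, 6, 4, 11, 8, 3] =(0 2 7 12 3 9 4 5 1)(6 10 11 8)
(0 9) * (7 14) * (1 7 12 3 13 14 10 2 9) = (0 1 7 10 2 9)(3 13 14 12) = [1, 7, 9, 13, 4, 5, 6, 10, 8, 0, 2, 11, 3, 14, 12]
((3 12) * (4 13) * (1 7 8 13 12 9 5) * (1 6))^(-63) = ((1 7 8 13 4 12 3 9 5 6))^(-63) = (1 9 4 7 5 12 8 6 3 13)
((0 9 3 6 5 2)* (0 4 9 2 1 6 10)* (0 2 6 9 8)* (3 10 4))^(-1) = (0 8 4 3 2 10 9 1 5 6)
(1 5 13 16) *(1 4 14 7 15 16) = (1 5 13)(4 14 7 15 16) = [0, 5, 2, 3, 14, 13, 6, 15, 8, 9, 10, 11, 12, 1, 7, 16, 4]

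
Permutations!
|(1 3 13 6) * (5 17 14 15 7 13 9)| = 10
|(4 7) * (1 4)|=3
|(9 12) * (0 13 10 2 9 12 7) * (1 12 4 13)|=|(0 1 12 4 13 10 2 9 7)|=9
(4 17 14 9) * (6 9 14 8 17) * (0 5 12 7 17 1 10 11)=(0 5 12 7 17 8 1 10 11)(4 6 9)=[5, 10, 2, 3, 6, 12, 9, 17, 1, 4, 11, 0, 7, 13, 14, 15, 16, 8]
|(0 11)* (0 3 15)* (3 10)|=5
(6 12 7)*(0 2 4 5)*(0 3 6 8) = [2, 1, 4, 6, 5, 3, 12, 8, 0, 9, 10, 11, 7] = (0 2 4 5 3 6 12 7 8)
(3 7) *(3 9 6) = [0, 1, 2, 7, 4, 5, 3, 9, 8, 6] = (3 7 9 6)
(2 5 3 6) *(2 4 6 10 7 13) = (2 5 3 10 7 13)(4 6) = [0, 1, 5, 10, 6, 3, 4, 13, 8, 9, 7, 11, 12, 2]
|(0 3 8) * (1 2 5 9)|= 12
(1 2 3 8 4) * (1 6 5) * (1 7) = [0, 2, 3, 8, 6, 7, 5, 1, 4] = (1 2 3 8 4 6 5 7)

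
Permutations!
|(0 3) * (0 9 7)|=4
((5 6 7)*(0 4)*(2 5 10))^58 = (2 7 5 10 6)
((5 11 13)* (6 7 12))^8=(5 13 11)(6 12 7)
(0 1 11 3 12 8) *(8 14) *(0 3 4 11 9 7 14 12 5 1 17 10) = (0 17 10)(1 9 7 14 8 3 5)(4 11) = [17, 9, 2, 5, 11, 1, 6, 14, 3, 7, 0, 4, 12, 13, 8, 15, 16, 10]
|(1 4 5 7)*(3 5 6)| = |(1 4 6 3 5 7)| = 6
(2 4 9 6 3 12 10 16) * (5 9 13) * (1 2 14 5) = [0, 2, 4, 12, 13, 9, 3, 7, 8, 6, 16, 11, 10, 1, 5, 15, 14] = (1 2 4 13)(3 12 10 16 14 5 9 6)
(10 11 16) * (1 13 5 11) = (1 13 5 11 16 10) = [0, 13, 2, 3, 4, 11, 6, 7, 8, 9, 1, 16, 12, 5, 14, 15, 10]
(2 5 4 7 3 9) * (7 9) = (2 5 4 9)(3 7) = [0, 1, 5, 7, 9, 4, 6, 3, 8, 2]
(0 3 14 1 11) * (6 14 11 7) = (0 3 11)(1 7 6 14) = [3, 7, 2, 11, 4, 5, 14, 6, 8, 9, 10, 0, 12, 13, 1]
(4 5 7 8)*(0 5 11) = (0 5 7 8 4 11) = [5, 1, 2, 3, 11, 7, 6, 8, 4, 9, 10, 0]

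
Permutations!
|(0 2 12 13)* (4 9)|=|(0 2 12 13)(4 9)|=4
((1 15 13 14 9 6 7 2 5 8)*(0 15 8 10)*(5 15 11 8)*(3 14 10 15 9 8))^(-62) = (0 13 5 8 3)(1 14 11 10 15)(2 6)(7 9)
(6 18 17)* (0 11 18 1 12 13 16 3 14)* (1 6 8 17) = (0 11 18 1 12 13 16 3 14)(8 17) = [11, 12, 2, 14, 4, 5, 6, 7, 17, 9, 10, 18, 13, 16, 0, 15, 3, 8, 1]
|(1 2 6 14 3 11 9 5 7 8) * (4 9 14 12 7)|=|(1 2 6 12 7 8)(3 11 14)(4 9 5)|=6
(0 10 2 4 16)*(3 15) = (0 10 2 4 16)(3 15) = [10, 1, 4, 15, 16, 5, 6, 7, 8, 9, 2, 11, 12, 13, 14, 3, 0]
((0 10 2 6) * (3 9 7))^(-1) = ((0 10 2 6)(3 9 7))^(-1) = (0 6 2 10)(3 7 9)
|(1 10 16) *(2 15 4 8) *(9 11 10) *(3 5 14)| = |(1 9 11 10 16)(2 15 4 8)(3 5 14)| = 60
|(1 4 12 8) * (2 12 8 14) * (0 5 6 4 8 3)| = |(0 5 6 4 3)(1 8)(2 12 14)| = 30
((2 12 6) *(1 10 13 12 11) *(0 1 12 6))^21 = ((0 1 10 13 6 2 11 12))^21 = (0 2 10 12 6 1 11 13)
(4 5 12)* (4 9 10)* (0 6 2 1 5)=[6, 5, 1, 3, 0, 12, 2, 7, 8, 10, 4, 11, 9]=(0 6 2 1 5 12 9 10 4)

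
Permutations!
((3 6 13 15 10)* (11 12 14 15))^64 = ((3 6 13 11 12 14 15 10))^64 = (15)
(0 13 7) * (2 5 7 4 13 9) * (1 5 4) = [9, 5, 4, 3, 13, 7, 6, 0, 8, 2, 10, 11, 12, 1] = (0 9 2 4 13 1 5 7)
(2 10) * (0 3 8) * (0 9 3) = (2 10)(3 8 9) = [0, 1, 10, 8, 4, 5, 6, 7, 9, 3, 2]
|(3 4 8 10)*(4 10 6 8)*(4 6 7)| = |(3 10)(4 6 8 7)| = 4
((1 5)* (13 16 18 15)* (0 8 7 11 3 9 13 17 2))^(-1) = (0 2 17 15 18 16 13 9 3 11 7 8)(1 5)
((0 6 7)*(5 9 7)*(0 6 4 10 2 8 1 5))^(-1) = ((0 4 10 2 8 1 5 9 7 6))^(-1) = (0 6 7 9 5 1 8 2 10 4)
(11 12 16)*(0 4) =[4, 1, 2, 3, 0, 5, 6, 7, 8, 9, 10, 12, 16, 13, 14, 15, 11] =(0 4)(11 12 16)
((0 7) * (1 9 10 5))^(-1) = (0 7)(1 5 10 9)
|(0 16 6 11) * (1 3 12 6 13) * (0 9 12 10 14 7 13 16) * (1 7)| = 4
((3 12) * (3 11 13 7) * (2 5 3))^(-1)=(2 7 13 11 12 3 5)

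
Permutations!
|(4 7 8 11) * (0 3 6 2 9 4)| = |(0 3 6 2 9 4 7 8 11)| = 9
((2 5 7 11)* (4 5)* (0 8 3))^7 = ((0 8 3)(2 4 5 7 11))^7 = (0 8 3)(2 5 11 4 7)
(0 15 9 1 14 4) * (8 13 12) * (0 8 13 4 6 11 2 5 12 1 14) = (0 15 9 14 6 11 2 5 12 13 1)(4 8) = [15, 0, 5, 3, 8, 12, 11, 7, 4, 14, 10, 2, 13, 1, 6, 9]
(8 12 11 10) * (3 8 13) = [0, 1, 2, 8, 4, 5, 6, 7, 12, 9, 13, 10, 11, 3] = (3 8 12 11 10 13)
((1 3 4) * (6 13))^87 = ((1 3 4)(6 13))^87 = (6 13)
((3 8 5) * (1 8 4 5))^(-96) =((1 8)(3 4 5))^(-96) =(8)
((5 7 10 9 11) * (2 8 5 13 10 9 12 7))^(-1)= ((2 8 5)(7 9 11 13 10 12))^(-1)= (2 5 8)(7 12 10 13 11 9)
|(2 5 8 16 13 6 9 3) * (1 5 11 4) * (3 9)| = 10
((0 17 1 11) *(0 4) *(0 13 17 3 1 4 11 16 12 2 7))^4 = ((0 3 1 16 12 2 7)(4 13 17))^4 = (0 12 3 2 1 7 16)(4 13 17)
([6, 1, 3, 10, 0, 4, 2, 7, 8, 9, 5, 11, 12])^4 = (12)(0 10 6 5 2 4 3)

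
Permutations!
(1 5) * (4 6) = (1 5)(4 6) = [0, 5, 2, 3, 6, 1, 4]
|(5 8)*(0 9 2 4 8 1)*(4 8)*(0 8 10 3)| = |(0 9 2 10 3)(1 8 5)| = 15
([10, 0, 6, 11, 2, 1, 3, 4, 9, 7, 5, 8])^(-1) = (0 1 5 10)(2 4 7 9 8 11 3 6)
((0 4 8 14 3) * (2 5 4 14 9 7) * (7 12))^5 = ((0 14 3)(2 5 4 8 9 12 7))^5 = (0 3 14)(2 12 8 5 7 9 4)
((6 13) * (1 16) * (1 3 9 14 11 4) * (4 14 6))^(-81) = ((1 16 3 9 6 13 4)(11 14))^(-81) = (1 9 4 3 13 16 6)(11 14)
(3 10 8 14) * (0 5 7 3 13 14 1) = [5, 0, 2, 10, 4, 7, 6, 3, 1, 9, 8, 11, 12, 14, 13] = (0 5 7 3 10 8 1)(13 14)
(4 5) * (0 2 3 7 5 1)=(0 2 3 7 5 4 1)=[2, 0, 3, 7, 1, 4, 6, 5]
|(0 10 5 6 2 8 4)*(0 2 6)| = |(0 10 5)(2 8 4)| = 3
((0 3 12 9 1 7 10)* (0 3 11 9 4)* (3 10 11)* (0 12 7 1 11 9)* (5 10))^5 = ((0 3 7 9 11)(4 12)(5 10))^5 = (4 12)(5 10)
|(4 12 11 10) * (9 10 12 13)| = |(4 13 9 10)(11 12)| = 4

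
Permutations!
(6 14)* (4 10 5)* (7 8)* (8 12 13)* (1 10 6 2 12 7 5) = (1 10)(2 12 13 8 5 4 6 14) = [0, 10, 12, 3, 6, 4, 14, 7, 5, 9, 1, 11, 13, 8, 2]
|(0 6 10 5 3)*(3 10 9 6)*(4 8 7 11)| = 4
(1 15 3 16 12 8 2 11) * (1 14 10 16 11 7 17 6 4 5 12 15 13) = (1 13)(2 7 17 6 4 5 12 8)(3 11 14 10 16 15) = [0, 13, 7, 11, 5, 12, 4, 17, 2, 9, 16, 14, 8, 1, 10, 3, 15, 6]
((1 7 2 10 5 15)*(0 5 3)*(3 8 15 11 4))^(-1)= (0 3 4 11 5)(1 15 8 10 2 7)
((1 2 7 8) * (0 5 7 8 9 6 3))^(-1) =((0 5 7 9 6 3)(1 2 8))^(-1) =(0 3 6 9 7 5)(1 8 2)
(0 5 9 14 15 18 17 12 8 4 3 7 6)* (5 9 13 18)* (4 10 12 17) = (0 9 14 15 5 13 18 4 3 7 6)(8 10 12) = [9, 1, 2, 7, 3, 13, 0, 6, 10, 14, 12, 11, 8, 18, 15, 5, 16, 17, 4]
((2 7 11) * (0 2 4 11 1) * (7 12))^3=(0 7 2 1 12)(4 11)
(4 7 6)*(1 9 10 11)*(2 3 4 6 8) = (1 9 10 11)(2 3 4 7 8) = [0, 9, 3, 4, 7, 5, 6, 8, 2, 10, 11, 1]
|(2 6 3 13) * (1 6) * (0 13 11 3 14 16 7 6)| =4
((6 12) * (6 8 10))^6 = ((6 12 8 10))^6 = (6 8)(10 12)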